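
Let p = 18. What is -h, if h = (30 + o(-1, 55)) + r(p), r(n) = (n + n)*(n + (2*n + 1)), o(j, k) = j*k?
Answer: -1955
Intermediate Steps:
r(n) = 2*n*(1 + 3*n) (r(n) = (2*n)*(n + (1 + 2*n)) = (2*n)*(1 + 3*n) = 2*n*(1 + 3*n))
h = 1955 (h = (30 - 1*55) + 2*18*(1 + 3*18) = (30 - 55) + 2*18*(1 + 54) = -25 + 2*18*55 = -25 + 1980 = 1955)
-h = -1*1955 = -1955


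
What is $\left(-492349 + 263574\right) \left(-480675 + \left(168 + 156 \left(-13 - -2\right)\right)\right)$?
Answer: $110320566825$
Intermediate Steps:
$\left(-492349 + 263574\right) \left(-480675 + \left(168 + 156 \left(-13 - -2\right)\right)\right) = - 228775 \left(-480675 + \left(168 + 156 \left(-13 + 2\right)\right)\right) = - 228775 \left(-480675 + \left(168 + 156 \left(-11\right)\right)\right) = - 228775 \left(-480675 + \left(168 - 1716\right)\right) = - 228775 \left(-480675 - 1548\right) = \left(-228775\right) \left(-482223\right) = 110320566825$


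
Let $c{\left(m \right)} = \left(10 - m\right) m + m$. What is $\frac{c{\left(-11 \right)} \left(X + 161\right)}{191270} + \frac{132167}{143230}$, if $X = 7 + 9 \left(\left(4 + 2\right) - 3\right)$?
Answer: $\frac{1852055839}{2739560210} \approx 0.67604$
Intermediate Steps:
$X = 34$ ($X = 7 + 9 \left(6 - 3\right) = 7 + 9 \cdot 3 = 7 + 27 = 34$)
$c{\left(m \right)} = m + m \left(10 - m\right)$ ($c{\left(m \right)} = m \left(10 - m\right) + m = m + m \left(10 - m\right)$)
$\frac{c{\left(-11 \right)} \left(X + 161\right)}{191270} + \frac{132167}{143230} = \frac{- 11 \left(11 - -11\right) \left(34 + 161\right)}{191270} + \frac{132167}{143230} = - 11 \left(11 + 11\right) 195 \cdot \frac{1}{191270} + 132167 \cdot \frac{1}{143230} = \left(-11\right) 22 \cdot 195 \cdot \frac{1}{191270} + \frac{132167}{143230} = \left(-242\right) 195 \cdot \frac{1}{191270} + \frac{132167}{143230} = \left(-47190\right) \frac{1}{191270} + \frac{132167}{143230} = - \frac{4719}{19127} + \frac{132167}{143230} = \frac{1852055839}{2739560210}$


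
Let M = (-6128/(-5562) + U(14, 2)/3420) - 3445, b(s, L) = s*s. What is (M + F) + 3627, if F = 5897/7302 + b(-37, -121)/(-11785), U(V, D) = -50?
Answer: 139273859141513/757835167455 ≈ 183.78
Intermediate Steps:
b(s, L) = s²
F = 59499707/86054070 (F = 5897/7302 + (-37)²/(-11785) = 5897*(1/7302) + 1369*(-1/11785) = 5897/7302 - 1369/11785 = 59499707/86054070 ≈ 0.69142)
M = -363945823/105678 (M = (-6128/(-5562) - 50/3420) - 3445 = (-6128*(-1/5562) - 50*1/3420) - 3445 = (3064/2781 - 5/342) - 3445 = 114887/105678 - 3445 = -363945823/105678 ≈ -3443.9)
(M + F) + 3627 = (-363945823/105678 + 59499707/86054070) + 3627 = -2609394293217772/757835167455 + 3627 = 139273859141513/757835167455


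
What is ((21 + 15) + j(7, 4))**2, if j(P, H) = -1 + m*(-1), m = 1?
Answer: 1156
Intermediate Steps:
j(P, H) = -2 (j(P, H) = -1 + 1*(-1) = -1 - 1 = -2)
((21 + 15) + j(7, 4))**2 = ((21 + 15) - 2)**2 = (36 - 2)**2 = 34**2 = 1156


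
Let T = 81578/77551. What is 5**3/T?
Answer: 9693875/81578 ≈ 118.83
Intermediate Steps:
T = 81578/77551 (T = 81578*(1/77551) = 81578/77551 ≈ 1.0519)
5**3/T = 5**3/(81578/77551) = 125*(77551/81578) = 9693875/81578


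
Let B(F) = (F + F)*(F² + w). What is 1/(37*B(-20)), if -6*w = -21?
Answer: -1/597180 ≈ -1.6745e-6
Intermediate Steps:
w = 7/2 (w = -⅙*(-21) = 7/2 ≈ 3.5000)
B(F) = 2*F*(7/2 + F²) (B(F) = (F + F)*(F² + 7/2) = (2*F)*(7/2 + F²) = 2*F*(7/2 + F²))
1/(37*B(-20)) = 1/(37*(-20*(7 + 2*(-20)²))) = 1/(37*(-20*(7 + 2*400))) = 1/(37*(-20*(7 + 800))) = 1/(37*(-20*807)) = 1/(37*(-16140)) = 1/(-597180) = -1/597180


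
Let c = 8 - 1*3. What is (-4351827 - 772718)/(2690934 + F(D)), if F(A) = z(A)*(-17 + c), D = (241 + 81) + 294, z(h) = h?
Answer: -5124545/2683542 ≈ -1.9096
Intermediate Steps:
c = 5 (c = 8 - 3 = 5)
D = 616 (D = 322 + 294 = 616)
F(A) = -12*A (F(A) = A*(-17 + 5) = A*(-12) = -12*A)
(-4351827 - 772718)/(2690934 + F(D)) = (-4351827 - 772718)/(2690934 - 12*616) = -5124545/(2690934 - 7392) = -5124545/2683542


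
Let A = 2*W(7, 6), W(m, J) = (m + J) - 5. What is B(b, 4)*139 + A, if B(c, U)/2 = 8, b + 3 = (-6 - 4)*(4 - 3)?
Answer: 2240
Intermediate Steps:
W(m, J) = -5 + J + m (W(m, J) = (J + m) - 5 = -5 + J + m)
b = -13 (b = -3 + (-6 - 4)*(4 - 3) = -3 - 10*1 = -3 - 10 = -13)
B(c, U) = 16 (B(c, U) = 2*8 = 16)
A = 16 (A = 2*(-5 + 6 + 7) = 2*8 = 16)
B(b, 4)*139 + A = 16*139 + 16 = 2224 + 16 = 2240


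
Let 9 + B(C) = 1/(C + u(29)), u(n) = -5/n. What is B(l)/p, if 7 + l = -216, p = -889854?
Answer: 58277/5759135088 ≈ 1.0119e-5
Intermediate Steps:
l = -223 (l = -7 - 216 = -223)
B(C) = -9 + 1/(-5/29 + C) (B(C) = -9 + 1/(C - 5/29) = -9 + 1/(-5/29 + C))
B(l)/p = ((74 - 261*(-223))/(-5 + 29*(-223)))/(-889854) = ((74 + 58203)/(-5 - 6467))*(-1/889854) = (58277/(-6472))*(-1/889854) = -1/6472*58277*(-1/889854) = -58277/6472*(-1/889854) = 58277/5759135088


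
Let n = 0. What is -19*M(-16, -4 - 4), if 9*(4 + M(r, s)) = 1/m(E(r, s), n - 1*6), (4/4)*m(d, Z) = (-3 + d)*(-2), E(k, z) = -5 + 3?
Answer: 6821/90 ≈ 75.789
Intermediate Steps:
E(k, z) = -2
m(d, Z) = 6 - 2*d (m(d, Z) = (-3 + d)*(-2) = 6 - 2*d)
M(r, s) = -359/90 (M(r, s) = -4 + 1/(9*(6 - 2*(-2))) = -4 + 1/(9*(6 + 4)) = -4 + (⅑)/10 = -4 + (⅑)*(⅒) = -4 + 1/90 = -359/90)
-19*M(-16, -4 - 4) = -19*(-359/90) = 6821/90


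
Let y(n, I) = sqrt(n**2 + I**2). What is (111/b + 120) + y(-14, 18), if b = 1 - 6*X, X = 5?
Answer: 3369/29 + 2*sqrt(130) ≈ 138.98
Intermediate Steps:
b = -29 (b = 1 - 6*5 = 1 - 30 = -29)
y(n, I) = sqrt(I**2 + n**2)
(111/b + 120) + y(-14, 18) = (111/(-29) + 120) + sqrt(18**2 + (-14)**2) = (111*(-1/29) + 120) + sqrt(324 + 196) = (-111/29 + 120) + sqrt(520) = 3369/29 + 2*sqrt(130)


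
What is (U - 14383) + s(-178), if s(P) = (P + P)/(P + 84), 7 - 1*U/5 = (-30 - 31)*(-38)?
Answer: -1218908/47 ≈ -25934.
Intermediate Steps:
U = -11555 (U = 35 - 5*(-30 - 31)*(-38) = 35 - (-305)*(-38) = 35 - 5*2318 = 35 - 11590 = -11555)
s(P) = 2*P/(84 + P) (s(P) = (2*P)/(84 + P) = 2*P/(84 + P))
(U - 14383) + s(-178) = (-11555 - 14383) + 2*(-178)/(84 - 178) = -25938 + 2*(-178)/(-94) = -25938 + 2*(-178)*(-1/94) = -25938 + 178/47 = -1218908/47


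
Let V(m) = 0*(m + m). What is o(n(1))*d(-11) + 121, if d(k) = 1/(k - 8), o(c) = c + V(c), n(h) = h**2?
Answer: 2298/19 ≈ 120.95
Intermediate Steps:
V(m) = 0 (V(m) = 0*(2*m) = 0)
o(c) = c (o(c) = c + 0 = c)
d(k) = 1/(-8 + k)
o(n(1))*d(-11) + 121 = 1**2/(-8 - 11) + 121 = 1/(-19) + 121 = 1*(-1/19) + 121 = -1/19 + 121 = 2298/19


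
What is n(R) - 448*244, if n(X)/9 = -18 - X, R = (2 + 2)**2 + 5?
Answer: -109663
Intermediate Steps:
R = 21 (R = 4**2 + 5 = 16 + 5 = 21)
n(X) = -162 - 9*X (n(X) = 9*(-18 - X) = -162 - 9*X)
n(R) - 448*244 = (-162 - 9*21) - 448*244 = (-162 - 189) - 109312 = -351 - 109312 = -109663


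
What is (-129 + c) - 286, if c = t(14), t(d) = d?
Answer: -401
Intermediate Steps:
c = 14
(-129 + c) - 286 = (-129 + 14) - 286 = -115 - 286 = -401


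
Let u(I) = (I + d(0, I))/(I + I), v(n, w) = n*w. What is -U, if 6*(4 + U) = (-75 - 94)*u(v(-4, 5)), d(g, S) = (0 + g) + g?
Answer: 217/12 ≈ 18.083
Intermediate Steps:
d(g, S) = 2*g (d(g, S) = g + g = 2*g)
u(I) = 1/2 (u(I) = (I + 2*0)/(I + I) = (I + 0)/((2*I)) = I*(1/(2*I)) = 1/2)
U = -217/12 (U = -4 + ((-75 - 94)*(1/2))/6 = -4 + (-169*1/2)/6 = -4 + (1/6)*(-169/2) = -4 - 169/12 = -217/12 ≈ -18.083)
-U = -1*(-217/12) = 217/12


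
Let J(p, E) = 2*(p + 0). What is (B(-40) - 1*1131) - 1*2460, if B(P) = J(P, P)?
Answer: -3671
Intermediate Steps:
J(p, E) = 2*p
B(P) = 2*P
(B(-40) - 1*1131) - 1*2460 = (2*(-40) - 1*1131) - 1*2460 = (-80 - 1131) - 2460 = -1211 - 2460 = -3671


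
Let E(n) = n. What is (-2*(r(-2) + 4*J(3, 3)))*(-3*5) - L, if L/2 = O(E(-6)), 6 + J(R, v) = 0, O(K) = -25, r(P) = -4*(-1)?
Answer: -550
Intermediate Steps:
r(P) = 4
J(R, v) = -6 (J(R, v) = -6 + 0 = -6)
L = -50 (L = 2*(-25) = -50)
(-2*(r(-2) + 4*J(3, 3)))*(-3*5) - L = (-2*(4 + 4*(-6)))*(-3*5) - (-50) = -2*(4 - 24)*(-15) - 1*(-50) = -2*(-20)*(-15) + 50 = 40*(-15) + 50 = -600 + 50 = -550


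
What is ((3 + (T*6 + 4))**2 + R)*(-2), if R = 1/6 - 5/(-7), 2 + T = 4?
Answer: -15199/21 ≈ -723.76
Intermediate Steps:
T = 2 (T = -2 + 4 = 2)
R = 37/42 (R = 1*(1/6) - 5*(-1/7) = 1/6 + 5/7 = 37/42 ≈ 0.88095)
((3 + (T*6 + 4))**2 + R)*(-2) = ((3 + (2*6 + 4))**2 + 37/42)*(-2) = ((3 + (12 + 4))**2 + 37/42)*(-2) = ((3 + 16)**2 + 37/42)*(-2) = (19**2 + 37/42)*(-2) = (361 + 37/42)*(-2) = (15199/42)*(-2) = -15199/21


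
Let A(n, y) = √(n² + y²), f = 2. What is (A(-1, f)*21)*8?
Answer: 168*√5 ≈ 375.66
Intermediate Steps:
(A(-1, f)*21)*8 = (√((-1)² + 2²)*21)*8 = (√(1 + 4)*21)*8 = (√5*21)*8 = (21*√5)*8 = 168*√5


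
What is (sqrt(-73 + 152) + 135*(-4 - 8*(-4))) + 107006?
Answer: 110786 + sqrt(79) ≈ 1.1079e+5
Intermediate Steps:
(sqrt(-73 + 152) + 135*(-4 - 8*(-4))) + 107006 = (sqrt(79) + 135*(-4 + 32)) + 107006 = (sqrt(79) + 135*28) + 107006 = (sqrt(79) + 3780) + 107006 = (3780 + sqrt(79)) + 107006 = 110786 + sqrt(79)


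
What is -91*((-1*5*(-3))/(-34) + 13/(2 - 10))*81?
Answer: 2071251/136 ≈ 15230.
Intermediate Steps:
-91*((-1*5*(-3))/(-34) + 13/(2 - 10))*81 = -91*(-5*(-3)*(-1/34) + 13/(-8))*81 = -91*(15*(-1/34) + 13*(-⅛))*81 = -91*(-15/34 - 13/8)*81 = -91*(-281/136)*81 = (25571/136)*81 = 2071251/136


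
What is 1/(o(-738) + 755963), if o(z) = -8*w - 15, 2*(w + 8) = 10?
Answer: 1/755972 ≈ 1.3228e-6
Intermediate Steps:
w = -3 (w = -8 + (½)*10 = -8 + 5 = -3)
o(z) = 9 (o(z) = -8*(-3) - 15 = 24 - 15 = 9)
1/(o(-738) + 755963) = 1/(9 + 755963) = 1/755972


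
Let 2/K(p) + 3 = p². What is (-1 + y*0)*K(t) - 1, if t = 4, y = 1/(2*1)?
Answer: -15/13 ≈ -1.1538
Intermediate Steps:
y = ½ (y = 1/2 = ½ ≈ 0.50000)
K(p) = 2/(-3 + p²)
(-1 + y*0)*K(t) - 1 = (-1 + (½)*0)*(2/(-3 + 4²)) - 1 = (-1 + 0)*(2/(-3 + 16)) - 1 = -2/13 - 1 = -15/13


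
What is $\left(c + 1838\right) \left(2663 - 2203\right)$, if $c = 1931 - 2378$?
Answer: $639860$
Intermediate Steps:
$c = -447$
$\left(c + 1838\right) \left(2663 - 2203\right) = \left(-447 + 1838\right) \left(2663 - 2203\right) = 1391 \cdot 460 = 639860$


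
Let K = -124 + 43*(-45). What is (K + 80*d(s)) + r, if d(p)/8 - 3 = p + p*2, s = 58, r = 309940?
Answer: 421161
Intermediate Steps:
K = -2059 (K = -124 - 1935 = -2059)
d(p) = 24 + 24*p (d(p) = 24 + 8*(p + p*2) = 24 + 8*(p + 2*p) = 24 + 8*(3*p) = 24 + 24*p)
(K + 80*d(s)) + r = (-2059 + 80*(24 + 24*58)) + 309940 = (-2059 + 80*(24 + 1392)) + 309940 = (-2059 + 80*1416) + 309940 = (-2059 + 113280) + 309940 = 111221 + 309940 = 421161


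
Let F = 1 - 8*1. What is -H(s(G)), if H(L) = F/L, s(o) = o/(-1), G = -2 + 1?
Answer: 7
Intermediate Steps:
F = -7 (F = 1 - 8 = -7)
G = -1
s(o) = -o (s(o) = o*(-1) = -o)
H(L) = -7/L
-H(s(G)) = -(-7)/((-1*(-1))) = -(-7)/1 = -(-7) = -1*(-7) = 7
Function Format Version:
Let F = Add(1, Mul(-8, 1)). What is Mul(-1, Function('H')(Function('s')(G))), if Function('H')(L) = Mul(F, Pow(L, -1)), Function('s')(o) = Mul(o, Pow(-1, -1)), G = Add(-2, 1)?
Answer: 7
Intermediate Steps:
F = -7 (F = Add(1, -8) = -7)
G = -1
Function('s')(o) = Mul(-1, o) (Function('s')(o) = Mul(o, -1) = Mul(-1, o))
Function('H')(L) = Mul(-7, Pow(L, -1))
Mul(-1, Function('H')(Function('s')(G))) = Mul(-1, Mul(-7, Pow(Mul(-1, -1), -1))) = Mul(-1, Mul(-7, Pow(1, -1))) = Mul(-1, Mul(-7, 1)) = Mul(-1, -7) = 7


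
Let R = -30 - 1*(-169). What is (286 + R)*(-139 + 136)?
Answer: -1275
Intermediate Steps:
R = 139 (R = -30 + 169 = 139)
(286 + R)*(-139 + 136) = (286 + 139)*(-139 + 136) = 425*(-3) = -1275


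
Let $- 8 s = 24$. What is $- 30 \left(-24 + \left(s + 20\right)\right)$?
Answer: $210$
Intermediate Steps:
$s = -3$ ($s = \left(- \frac{1}{8}\right) 24 = -3$)
$- 30 \left(-24 + \left(s + 20\right)\right) = - 30 \left(-24 + \left(-3 + 20\right)\right) = - 30 \left(-24 + 17\right) = \left(-30\right) \left(-7\right) = 210$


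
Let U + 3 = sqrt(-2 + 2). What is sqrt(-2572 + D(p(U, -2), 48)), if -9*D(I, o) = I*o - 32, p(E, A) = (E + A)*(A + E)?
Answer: 2*I*sqrt(6079)/3 ≈ 51.979*I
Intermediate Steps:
U = -3 (U = -3 + sqrt(-2 + 2) = -3 + sqrt(0) = -3 + 0 = -3)
p(E, A) = (A + E)**2 (p(E, A) = (A + E)*(A + E) = (A + E)**2)
D(I, o) = 32/9 - I*o/9 (D(I, o) = -(I*o - 32)/9 = -(-32 + I*o)/9 = 32/9 - I*o/9)
sqrt(-2572 + D(p(U, -2), 48)) = sqrt(-2572 + (32/9 - 1/9*(-2 - 3)**2*48)) = sqrt(-2572 + (32/9 - 1/9*(-5)**2*48)) = sqrt(-2572 + (32/9 - 1/9*25*48)) = sqrt(-2572 + (32/9 - 400/3)) = sqrt(-2572 - 1168/9) = sqrt(-24316/9) = 2*I*sqrt(6079)/3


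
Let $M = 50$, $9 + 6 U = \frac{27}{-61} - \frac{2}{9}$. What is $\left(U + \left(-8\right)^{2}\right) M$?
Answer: $\frac{5137750}{1647} \approx 3119.5$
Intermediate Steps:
$U = - \frac{2653}{1647}$ ($U = - \frac{3}{2} + \frac{\frac{27}{-61} - \frac{2}{9}}{6} = - \frac{3}{2} + \frac{27 \left(- \frac{1}{61}\right) - \frac{2}{9}}{6} = - \frac{3}{2} + \frac{- \frac{27}{61} - \frac{2}{9}}{6} = - \frac{3}{2} + \frac{1}{6} \left(- \frac{365}{549}\right) = - \frac{3}{2} - \frac{365}{3294} = - \frac{2653}{1647} \approx -1.6108$)
$\left(U + \left(-8\right)^{2}\right) M = \left(- \frac{2653}{1647} + \left(-8\right)^{2}\right) 50 = \left(- \frac{2653}{1647} + 64\right) 50 = \frac{102755}{1647} \cdot 50 = \frac{5137750}{1647}$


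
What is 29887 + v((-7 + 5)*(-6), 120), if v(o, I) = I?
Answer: 30007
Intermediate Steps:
29887 + v((-7 + 5)*(-6), 120) = 29887 + 120 = 30007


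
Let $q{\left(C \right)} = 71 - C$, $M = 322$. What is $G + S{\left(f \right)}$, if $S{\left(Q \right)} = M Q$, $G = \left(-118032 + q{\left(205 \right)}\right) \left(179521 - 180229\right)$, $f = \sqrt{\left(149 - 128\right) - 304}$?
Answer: $83661528 + 322 i \sqrt{283} \approx 8.3662 \cdot 10^{7} + 5416.9 i$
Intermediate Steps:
$f = i \sqrt{283}$ ($f = \sqrt{\left(149 - 128\right) - 304} = \sqrt{21 - 304} = \sqrt{-283} = i \sqrt{283} \approx 16.823 i$)
$G = 83661528$ ($G = \left(-118032 + \left(71 - 205\right)\right) \left(179521 - 180229\right) = \left(-118032 + \left(71 - 205\right)\right) \left(-708\right) = \left(-118032 - 134\right) \left(-708\right) = \left(-118166\right) \left(-708\right) = 83661528$)
$S{\left(Q \right)} = 322 Q$
$G + S{\left(f \right)} = 83661528 + 322 i \sqrt{283}$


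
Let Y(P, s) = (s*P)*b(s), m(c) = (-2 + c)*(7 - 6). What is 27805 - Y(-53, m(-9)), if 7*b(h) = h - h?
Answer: 27805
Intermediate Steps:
m(c) = -2 + c (m(c) = (-2 + c)*1 = -2 + c)
b(h) = 0 (b(h) = (h - h)/7 = (⅐)*0 = 0)
Y(P, s) = 0 (Y(P, s) = (s*P)*0 = (P*s)*0 = 0)
27805 - Y(-53, m(-9)) = 27805 - 1*0 = 27805 + 0 = 27805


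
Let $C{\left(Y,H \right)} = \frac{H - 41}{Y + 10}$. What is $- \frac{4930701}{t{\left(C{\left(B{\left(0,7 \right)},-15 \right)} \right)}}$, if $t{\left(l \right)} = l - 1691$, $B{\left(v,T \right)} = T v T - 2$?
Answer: $\frac{1643567}{566} \approx 2903.8$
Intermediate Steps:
$B{\left(v,T \right)} = -2 + v T^{2}$ ($B{\left(v,T \right)} = v T^{2} - 2 = -2 + v T^{2}$)
$C{\left(Y,H \right)} = \frac{-41 + H}{10 + Y}$
$t{\left(l \right)} = -1691 + l$
$- \frac{4930701}{t{\left(C{\left(B{\left(0,7 \right)},-15 \right)} \right)}} = - \frac{4930701}{-1691 + \frac{-41 - 15}{10 - \left(2 + 0 \cdot 7^{2}\right)}} = - \frac{4930701}{-1691 + \frac{1}{10 + \left(-2 + 0 \cdot 49\right)} \left(-56\right)} = - \frac{4930701}{-1691 + \frac{1}{10 + \left(-2 + 0\right)} \left(-56\right)} = - \frac{4930701}{-1691 + \frac{1}{10 - 2} \left(-56\right)} = - \frac{4930701}{-1691 + \frac{1}{8} \left(-56\right)} = - \frac{4930701}{-1691 - 7} = - \frac{4930701}{-1698} = \left(-4930701\right) \left(- \frac{1}{1698}\right) = \frac{1643567}{566}$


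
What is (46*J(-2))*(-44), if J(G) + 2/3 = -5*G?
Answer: -56672/3 ≈ -18891.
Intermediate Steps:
J(G) = -⅔ - 5*G
(46*J(-2))*(-44) = (46*(-⅔ - 5*(-2)))*(-44) = (46*(-⅔ + 10))*(-44) = (46*(28/3))*(-44) = (1288/3)*(-44) = -56672/3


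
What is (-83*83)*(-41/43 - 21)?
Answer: 6503216/43 ≈ 1.5124e+5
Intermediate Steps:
(-83*83)*(-41/43 - 21) = -6889*(-41*1/43 - 21) = -6889*(-41/43 - 21) = -6889*(-944/43) = 6503216/43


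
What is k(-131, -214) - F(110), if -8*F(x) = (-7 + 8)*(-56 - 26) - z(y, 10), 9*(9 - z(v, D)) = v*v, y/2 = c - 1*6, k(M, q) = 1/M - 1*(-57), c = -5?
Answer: 493667/9432 ≈ 52.340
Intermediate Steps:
k(M, q) = 57 + 1/M (k(M, q) = 1/M + 57 = 57 + 1/M)
y = -22 (y = 2*(-5 - 1*6) = 2*(-5 - 6) = 2*(-11) = -22)
z(v, D) = 9 - v²/9 (z(v, D) = 9 - v*v/9 = 9 - v²/9)
F(x) = 335/72 (F(x) = -((-7 + 8)*(-56 - 26) - (9 - ⅑*(-22)²))/8 = -(1*(-82) - (9 - ⅑*484))/8 = -(-82 - (9 - 484/9))/8 = -(-82 - 1*(-403/9))/8 = -(-82 + 403/9)/8 = -⅛*(-335/9) = 335/72)
k(-131, -214) - F(110) = (57 + 1/(-131)) - 1*335/72 = (57 - 1/131) - 335/72 = 7466/131 - 335/72 = 493667/9432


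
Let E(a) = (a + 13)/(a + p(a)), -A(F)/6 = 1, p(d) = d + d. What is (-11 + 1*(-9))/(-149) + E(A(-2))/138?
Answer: 48637/370116 ≈ 0.13141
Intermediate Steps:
p(d) = 2*d
A(F) = -6 (A(F) = -6*1 = -6)
E(a) = (13 + a)/(3*a) (E(a) = (a + 13)/(a + 2*a) = (13 + a)/((3*a)) = (13 + a)*(1/(3*a)) = (13 + a)/(3*a))
(-11 + 1*(-9))/(-149) + E(A(-2))/138 = (-11 + 1*(-9))/(-149) + ((⅓)*(13 - 6)/(-6))/138 = (-11 - 9)*(-1/149) + ((⅓)*(-⅙)*7)*(1/138) = -20*(-1/149) - 7/18*1/138 = 20/149 - 7/2484 = 48637/370116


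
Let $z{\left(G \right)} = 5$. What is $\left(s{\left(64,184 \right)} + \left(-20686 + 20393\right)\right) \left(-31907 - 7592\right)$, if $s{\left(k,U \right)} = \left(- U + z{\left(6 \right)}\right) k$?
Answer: $464073751$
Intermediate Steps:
$s{\left(k,U \right)} = k \left(5 - U\right)$ ($s{\left(k,U \right)} = \left(- U + 5\right) k = \left(5 - U\right) k = k \left(5 - U\right)$)
$\left(s{\left(64,184 \right)} + \left(-20686 + 20393\right)\right) \left(-31907 - 7592\right) = \left(64 \left(5 - 184\right) + \left(-20686 + 20393\right)\right) \left(-31907 - 7592\right) = \left(64 \left(5 - 184\right) - 293\right) \left(-39499\right) = \left(64 \left(-179\right) - 293\right) \left(-39499\right) = \left(-11456 - 293\right) \left(-39499\right) = \left(-11749\right) \left(-39499\right) = 464073751$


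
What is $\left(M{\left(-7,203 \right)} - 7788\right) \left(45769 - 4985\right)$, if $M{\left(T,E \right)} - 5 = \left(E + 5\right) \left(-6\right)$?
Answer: $-368320304$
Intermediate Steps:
$M{\left(T,E \right)} = -25 - 6 E$ ($M{\left(T,E \right)} = 5 + \left(E + 5\right) \left(-6\right) = 5 + \left(5 + E\right) \left(-6\right) = 5 - \left(30 + 6 E\right) = -25 - 6 E$)
$\left(M{\left(-7,203 \right)} - 7788\right) \left(45769 - 4985\right) = \left(\left(-25 - 1218\right) - 7788\right) \left(45769 - 4985\right) = \left(\left(-25 - 1218\right) - 7788\right) 40784 = \left(-1243 - 7788\right) 40784 = \left(-9031\right) 40784 = -368320304$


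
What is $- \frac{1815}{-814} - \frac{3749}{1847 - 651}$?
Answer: $- \frac{1741}{1924} \approx -0.90489$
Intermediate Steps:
$- \frac{1815}{-814} - \frac{3749}{1847 - 651} = \left(-1815\right) \left(- \frac{1}{814}\right) - \frac{3749}{1196} = \frac{165}{74} - \frac{163}{52} = - \frac{1741}{1924}$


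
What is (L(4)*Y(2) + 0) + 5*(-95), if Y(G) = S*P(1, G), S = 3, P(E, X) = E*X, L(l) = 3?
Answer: -457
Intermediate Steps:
Y(G) = 3*G (Y(G) = 3*(1*G) = 3*G)
(L(4)*Y(2) + 0) + 5*(-95) = (3*(3*2) + 0) + 5*(-95) = (3*6 + 0) - 475 = (18 + 0) - 475 = 18 - 475 = -457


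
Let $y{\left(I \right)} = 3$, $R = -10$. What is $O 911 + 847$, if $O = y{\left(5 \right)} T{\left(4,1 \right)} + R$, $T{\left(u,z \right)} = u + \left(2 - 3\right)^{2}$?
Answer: $5402$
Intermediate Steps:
$T{\left(u,z \right)} = 1 + u$ ($T{\left(u,z \right)} = u + \left(-1\right)^{2} = u + 1 = 1 + u$)
$O = 5$ ($O = 3 \left(1 + 4\right) - 10 = 3 \cdot 5 - 10 = 15 - 10 = 5$)
$O 911 + 847 = 5 \cdot 911 + 847 = 4555 + 847 = 5402$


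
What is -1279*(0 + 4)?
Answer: -5116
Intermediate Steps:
-1279*(0 + 4) = -1279*4 = -5116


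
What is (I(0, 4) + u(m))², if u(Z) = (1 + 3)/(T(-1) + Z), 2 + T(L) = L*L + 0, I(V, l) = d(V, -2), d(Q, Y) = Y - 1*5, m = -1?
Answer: 81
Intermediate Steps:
d(Q, Y) = -5 + Y (d(Q, Y) = Y - 5 = -5 + Y)
I(V, l) = -7 (I(V, l) = -5 - 2 = -7)
T(L) = -2 + L² (T(L) = -2 + (L*L + 0) = -2 + (L² + 0) = -2 + L²)
u(Z) = 4/(-1 + Z) (u(Z) = (1 + 3)/((-2 + (-1)²) + Z) = 4/((-2 + 1) + Z) = 4/(-1 + Z))
(I(0, 4) + u(m))² = (-7 + 4/(-1 - 1))² = (-7 + 4/(-2))² = (-7 + 4*(-½))² = (-7 - 2)² = (-9)² = 81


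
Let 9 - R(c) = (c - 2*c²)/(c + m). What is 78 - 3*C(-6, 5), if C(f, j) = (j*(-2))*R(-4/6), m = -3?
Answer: 3688/11 ≈ 335.27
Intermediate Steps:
R(c) = 9 - (c - 2*c²)/(-3 + c) (R(c) = 9 - (c - 2*c²)/(c - 3) = 9 - (c - 2*c²)/(-3 + c))
C(f, j) = -566*j/33 (C(f, j) = (j*(-2))*((-27 + 2*(-4/6)² + 8*(-4/6))/(-3 - 4/6)) = (-2*j)*((-27 + 2*(-4*⅙)² + 8*(-4*⅙))/(-3 - 4*⅙)) = (-2*j)*((-27 + 2*(-⅔)² + 8*(-⅔))/(-3 - ⅔)) = (-2*j)*((-27 + 2*(4/9) - 16/3)/(-11/3)) = (-2*j)*(-3*(-27 + 8/9 - 16/3)/11) = (-2*j)*(-3/11*(-283/9)) = -2*j*(283/33) = -566*j/33)
78 - 3*C(-6, 5) = 78 - (-566)*5/11 = 78 - 3*(-2830/33) = 78 + 2830/11 = 3688/11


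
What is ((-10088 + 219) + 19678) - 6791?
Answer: 3018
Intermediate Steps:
((-10088 + 219) + 19678) - 6791 = (-9869 + 19678) - 6791 = 9809 - 6791 = 3018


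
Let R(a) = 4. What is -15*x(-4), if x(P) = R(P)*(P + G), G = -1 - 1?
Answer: 360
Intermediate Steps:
G = -2
x(P) = -8 + 4*P (x(P) = 4*(P - 2) = 4*(-2 + P) = -8 + 4*P)
-15*x(-4) = -15*(-8 + 4*(-4)) = -15*(-8 - 16) = -15*(-24) = 360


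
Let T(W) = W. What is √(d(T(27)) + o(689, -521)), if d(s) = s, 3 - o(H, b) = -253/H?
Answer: 7*√294203/689 ≈ 5.5106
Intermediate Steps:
o(H, b) = 3 + 253/H (o(H, b) = 3 - (-253)/H = 3 + 253/H)
√(d(T(27)) + o(689, -521)) = √(27 + (3 + 253/689)) = √(27 + 2320/689) = √(20923/689) = 7*√294203/689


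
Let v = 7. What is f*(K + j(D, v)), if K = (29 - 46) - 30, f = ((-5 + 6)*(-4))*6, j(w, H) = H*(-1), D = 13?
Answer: 1296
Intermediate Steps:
j(w, H) = -H
f = -24 (f = (1*(-4))*6 = -4*6 = -24)
K = -47 (K = -17 - 30 = -47)
f*(K + j(D, v)) = -24*(-47 - 1*7) = -24*(-47 - 7) = -24*(-54) = 1296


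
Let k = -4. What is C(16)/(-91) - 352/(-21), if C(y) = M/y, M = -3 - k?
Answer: 10459/624 ≈ 16.761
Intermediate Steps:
M = 1 (M = -3 - 1*(-4) = -3 + 4 = 1)
C(y) = 1/y
C(16)/(-91) - 352/(-21) = 1/(16*(-91)) - 352/(-21) = (1/16)*(-1/91) - 352*(-1/21) = -1/1456 + 352/21 = 10459/624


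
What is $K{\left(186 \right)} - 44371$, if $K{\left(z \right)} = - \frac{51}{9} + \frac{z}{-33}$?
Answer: $- \frac{1464616}{33} \approx -44382.0$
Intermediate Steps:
$K{\left(z \right)} = - \frac{17}{3} - \frac{z}{33}$ ($K{\left(z \right)} = \left(-51\right) \frac{1}{9} + z \left(- \frac{1}{33}\right) = - \frac{17}{3} - \frac{z}{33}$)
$K{\left(186 \right)} - 44371 = \left(- \frac{17}{3} - \frac{62}{11}\right) - 44371 = - \frac{373}{33} - 44371 = - \frac{1464616}{33}$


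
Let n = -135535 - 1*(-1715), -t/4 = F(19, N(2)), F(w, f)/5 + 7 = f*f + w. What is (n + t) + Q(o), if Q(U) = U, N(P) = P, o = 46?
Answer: -134094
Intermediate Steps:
F(w, f) = -35 + 5*w + 5*f² (F(w, f) = -35 + 5*(f*f + w) = -35 + 5*(f² + w) = -35 + 5*(w + f²) = -35 + (5*w + 5*f²) = -35 + 5*w + 5*f²)
t = -320 (t = -4*(-35 + 5*19 + 5*2²) = -4*(-35 + 95 + 5*4) = -4*(-35 + 95 + 20) = -4*80 = -320)
n = -133820 (n = -135535 + 1715 = -133820)
(n + t) + Q(o) = (-133820 - 320) + 46 = -134140 + 46 = -134094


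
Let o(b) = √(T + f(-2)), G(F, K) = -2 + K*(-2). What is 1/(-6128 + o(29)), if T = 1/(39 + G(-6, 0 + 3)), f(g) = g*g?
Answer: -189968/1164123779 - 5*√155/1164123779 ≈ -0.00016324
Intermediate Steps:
f(g) = g²
G(F, K) = -2 - 2*K
T = 1/31 (T = 1/(39 + (-2 - 2*(0 + 3))) = 1/(39 + (-2 - 2*3)) = 1/(39 + (-2 - 6)) = 1/(39 - 8) = 1/31 ≈ 0.032258)
o(b) = 5*√155/31 (o(b) = √(1/31 + (-2)²) = √(1/31 + 4) = √(125/31) = 5*√155/31)
1/(-6128 + o(29)) = 1/(-6128 + 5*√155/31)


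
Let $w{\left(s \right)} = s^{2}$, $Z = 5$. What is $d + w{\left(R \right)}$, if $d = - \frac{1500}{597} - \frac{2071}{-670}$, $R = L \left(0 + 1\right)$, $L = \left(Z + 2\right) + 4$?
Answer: $\frac{16210059}{133330} \approx 121.58$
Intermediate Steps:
$L = 11$ ($L = \left(5 + 2\right) + 4 = 7 + 4 = 11$)
$R = 11$ ($R = 11 \left(0 + 1\right) = 11 \cdot 1 = 11$)
$d = \frac{77129}{133330}$ ($d = \left(-1500\right) \frac{1}{597} - - \frac{2071}{670} = - \frac{500}{199} + \frac{2071}{670} = \frac{77129}{133330} \approx 0.57848$)
$d + w{\left(R \right)} = \frac{77129}{133330} + 11^{2} = \frac{77129}{133330} + 121 = \frac{16210059}{133330}$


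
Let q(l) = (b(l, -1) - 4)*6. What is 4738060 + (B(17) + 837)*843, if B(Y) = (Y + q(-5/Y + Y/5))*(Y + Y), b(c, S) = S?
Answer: 5071045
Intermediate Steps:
q(l) = -30 (q(l) = (-1 - 4)*6 = -5*6 = -30)
B(Y) = 2*Y*(-30 + Y) (B(Y) = (Y - 30)*(Y + Y) = (-30 + Y)*(2*Y) = 2*Y*(-30 + Y))
4738060 + (B(17) + 837)*843 = 4738060 + (2*17*(-30 + 17) + 837)*843 = 4738060 + (2*17*(-13) + 837)*843 = 4738060 + (-442 + 837)*843 = 4738060 + 395*843 = 4738060 + 332985 = 5071045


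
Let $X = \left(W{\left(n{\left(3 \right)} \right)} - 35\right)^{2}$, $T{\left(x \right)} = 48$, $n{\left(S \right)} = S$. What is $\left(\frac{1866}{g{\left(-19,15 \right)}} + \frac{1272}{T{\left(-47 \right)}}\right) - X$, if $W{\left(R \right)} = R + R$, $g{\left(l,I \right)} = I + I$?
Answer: $- \frac{7523}{10} \approx -752.3$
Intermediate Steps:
$g{\left(l,I \right)} = 2 I$
$W{\left(R \right)} = 2 R$
$X = 841$ ($X = \left(2 \cdot 3 - 35\right)^{2} = \left(6 - 35\right)^{2} = \left(-29\right)^{2} = 841$)
$\left(\frac{1866}{g{\left(-19,15 \right)}} + \frac{1272}{T{\left(-47 \right)}}\right) - X = \left(\frac{1866}{2 \cdot 15} + \frac{1272}{48}\right) - 841 = \left(\frac{1866}{30} + 1272 \cdot \frac{1}{48}\right) - 841 = \left(1866 \cdot \frac{1}{30} + \frac{53}{2}\right) - 841 = \left(\frac{311}{5} + \frac{53}{2}\right) - 841 = \frac{887}{10} - 841 = - \frac{7523}{10}$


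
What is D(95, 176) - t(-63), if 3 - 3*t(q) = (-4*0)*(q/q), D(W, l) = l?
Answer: 175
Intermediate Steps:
t(q) = 1 (t(q) = 1 - (-4*0)*q/q/3 = 1 - 0 = 1 - 1/3*0 = 1 + 0 = 1)
D(95, 176) - t(-63) = 176 - 1*1 = 176 - 1 = 175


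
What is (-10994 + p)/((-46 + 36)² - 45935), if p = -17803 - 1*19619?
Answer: 544/515 ≈ 1.0563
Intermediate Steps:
p = -37422 (p = -17803 - 19619 = -37422)
(-10994 + p)/((-46 + 36)² - 45935) = (-10994 - 37422)/((-46 + 36)² - 45935) = -48416/((-10)² - 45935) = -48416/(100 - 45935) = -48416/(-45835) = -48416*(-1/45835) = 544/515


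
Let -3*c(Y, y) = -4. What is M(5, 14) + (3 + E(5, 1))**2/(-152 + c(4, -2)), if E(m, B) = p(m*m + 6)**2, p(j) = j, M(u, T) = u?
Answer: -696407/113 ≈ -6162.9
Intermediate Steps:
c(Y, y) = 4/3 (c(Y, y) = -1/3*(-4) = 4/3)
E(m, B) = (6 + m**2)**2 (E(m, B) = (m*m + 6)**2 = (m**2 + 6)**2 = (6 + m**2)**2)
M(5, 14) + (3 + E(5, 1))**2/(-152 + c(4, -2)) = 5 + (3 + (6 + 5**2)**2)**2/(-152 + 4/3) = 5 + (3 + (6 + 25)**2)**2/(-452/3) = 5 + (3 + 31**2)**2*(-3/452) = 5 + (3 + 961)**2*(-3/452) = 5 + 964**2*(-3/452) = 5 + 929296*(-3/452) = 5 - 696972/113 = -696407/113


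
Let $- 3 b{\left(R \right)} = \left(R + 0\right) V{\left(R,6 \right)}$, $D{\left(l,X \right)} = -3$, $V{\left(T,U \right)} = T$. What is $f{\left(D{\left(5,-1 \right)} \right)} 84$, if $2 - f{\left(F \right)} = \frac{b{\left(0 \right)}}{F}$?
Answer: $168$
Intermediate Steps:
$b{\left(R \right)} = - \frac{R^{2}}{3}$ ($b{\left(R \right)} = - \frac{\left(R + 0\right) R}{3} = - \frac{R R}{3} = - \frac{R^{2}}{3}$)
$f{\left(F \right)} = 2$ ($f{\left(F \right)} = 2 - \frac{\left(- \frac{1}{3}\right) 0^{2}}{F} = 2 - \frac{\left(- \frac{1}{3}\right) 0}{F} = 2 - \frac{0}{F} = 2 - 0 = 2 + 0 = 2$)
$f{\left(D{\left(5,-1 \right)} \right)} 84 = 2 \cdot 84 = 168$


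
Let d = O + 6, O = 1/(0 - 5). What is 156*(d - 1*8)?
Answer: -1716/5 ≈ -343.20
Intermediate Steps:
O = -1/5 (O = 1/(-5) = -1/5 ≈ -0.20000)
d = 29/5 (d = -1/5 + 6 = 29/5 ≈ 5.8000)
156*(d - 1*8) = 156*(29/5 - 1*8) = 156*(29/5 - 8) = 156*(-11/5) = -1716/5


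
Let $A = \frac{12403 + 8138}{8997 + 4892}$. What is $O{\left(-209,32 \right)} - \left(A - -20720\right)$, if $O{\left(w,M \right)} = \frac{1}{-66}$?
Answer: $- \frac{18994854875}{916674} \approx -20722.0$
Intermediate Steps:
$O{\left(w,M \right)} = - \frac{1}{66}$
$A = \frac{20541}{13889} \approx 1.4789$
$O{\left(-209,32 \right)} - \left(A - -20720\right) = - \frac{1}{66} - \left(\frac{20541}{13889} - -20720\right) = - \frac{1}{66} - \left(\frac{20541}{13889} + 20720\right) = - \frac{1}{66} - \frac{287800621}{13889} = - \frac{18994854875}{916674}$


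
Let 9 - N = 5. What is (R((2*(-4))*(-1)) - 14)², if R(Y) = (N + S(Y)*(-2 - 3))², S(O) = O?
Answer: 1643524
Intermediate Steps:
N = 4 (N = 9 - 1*5 = 9 - 5 = 4)
R(Y) = (4 - 5*Y)² (R(Y) = (4 + Y*(-2 - 3))² = (4 + Y*(-5))² = (4 - 5*Y)²)
(R((2*(-4))*(-1)) - 14)² = ((-4 + 5*((2*(-4))*(-1)))² - 14)² = ((-4 + 5*(-8*(-1)))² - 14)² = ((-4 + 5*8)² - 14)² = ((-4 + 40)² - 14)² = (36² - 14)² = (1296 - 14)² = 1282² = 1643524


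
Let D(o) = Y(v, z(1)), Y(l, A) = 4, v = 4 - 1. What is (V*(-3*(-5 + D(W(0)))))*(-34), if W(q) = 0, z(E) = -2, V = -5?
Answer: 510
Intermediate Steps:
v = 3
D(o) = 4
(V*(-3*(-5 + D(W(0)))))*(-34) = -(-15)*(-5 + 4)*(-34) = -(-15)*(-1)*(-34) = -5*3*(-34) = -15*(-34) = 510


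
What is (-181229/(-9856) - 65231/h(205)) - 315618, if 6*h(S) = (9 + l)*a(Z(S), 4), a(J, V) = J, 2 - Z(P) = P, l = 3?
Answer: -90160020967/285824 ≈ -3.1544e+5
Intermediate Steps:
Z(P) = 2 - P
h(S) = 4 - 2*S (h(S) = ((9 + 3)*(2 - S))/6 = (12*(2 - S))/6 = (24 - 12*S)/6 = 4 - 2*S)
(-181229/(-9856) - 65231/h(205)) - 315618 = (-181229/(-9856) - 65231/(4 - 2*205)) - 315618 = (-181229*(-1/9856) - 65231/(4 - 410)) - 315618 = (181229/9856 - 65231/(-406)) - 315618 = (181229/9856 - 65231*(-1/406)) - 315618 = (181229/9856 + 65231/406) - 315618 = 51178265/285824 - 315618 = -90160020967/285824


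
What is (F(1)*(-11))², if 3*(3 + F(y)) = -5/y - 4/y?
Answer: 4356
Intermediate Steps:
F(y) = -3 - 3/y (F(y) = -3 + (-5/y - 4/y)/3 = -3 + (-9/y)/3 = -3 - 3/y)
(F(1)*(-11))² = ((-3 - 3/1)*(-11))² = ((-3 - 3*1)*(-11))² = ((-3 - 3)*(-11))² = (-6*(-11))² = 66² = 4356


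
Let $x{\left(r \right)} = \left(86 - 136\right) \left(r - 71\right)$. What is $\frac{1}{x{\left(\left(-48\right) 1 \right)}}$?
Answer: $\frac{1}{5950} \approx 0.00016807$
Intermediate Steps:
$x{\left(r \right)} = 3550 - 50 r$ ($x{\left(r \right)} = - 50 \left(-71 + r\right) = 3550 - 50 r$)
$\frac{1}{x{\left(\left(-48\right) 1 \right)}} = \frac{1}{3550 - 50 \left(\left(-48\right) 1\right)} = \frac{1}{3550 - -2400} = \frac{1}{3550 + 2400} = \frac{1}{5950}$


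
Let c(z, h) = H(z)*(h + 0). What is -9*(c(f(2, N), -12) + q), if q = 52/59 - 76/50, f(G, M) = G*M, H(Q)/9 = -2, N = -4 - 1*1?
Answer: -2858922/1475 ≈ -1938.3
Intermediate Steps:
N = -5 (N = -4 - 1 = -5)
H(Q) = -18 (H(Q) = 9*(-2) = -18)
q = -942/1475 (q = 52*(1/59) - 76*1/50 = 52/59 - 38/25 = -942/1475 ≈ -0.63864)
c(z, h) = -18*h (c(z, h) = -18*(h + 0) = -18*h)
-9*(c(f(2, N), -12) + q) = -9*(-18*(-12) - 942/1475) = -9*(216 - 942/1475) = -9*317658/1475 = -2858922/1475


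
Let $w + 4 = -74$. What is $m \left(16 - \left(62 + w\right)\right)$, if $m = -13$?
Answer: $-416$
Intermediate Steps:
$w = -78$ ($w = -4 - 74 = -78$)
$m \left(16 - \left(62 + w\right)\right) = - 13 \left(16 - -16\right) = - 13 \left(16 + \left(-62 + 78\right)\right) = - 13 \left(16 + 16\right) = \left(-13\right) 32 = -416$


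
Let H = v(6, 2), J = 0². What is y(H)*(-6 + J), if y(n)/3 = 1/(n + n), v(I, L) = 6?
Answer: -3/2 ≈ -1.5000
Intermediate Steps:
J = 0
H = 6
y(n) = 3/(2*n) (y(n) = 3/(n + n) = 3/((2*n)) = 3*(1/(2*n)) = 3/(2*n))
y(H)*(-6 + J) = ((3/2)/6)*(-6 + 0) = ((3/2)*(⅙))*(-6) = (¼)*(-6) = -3/2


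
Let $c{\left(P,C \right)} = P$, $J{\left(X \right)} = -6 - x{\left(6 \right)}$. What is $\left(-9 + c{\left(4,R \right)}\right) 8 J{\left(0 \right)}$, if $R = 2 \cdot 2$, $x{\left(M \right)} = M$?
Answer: $480$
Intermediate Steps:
$R = 4$
$J{\left(X \right)} = -12$ ($J{\left(X \right)} = -6 - 6 = -12$)
$\left(-9 + c{\left(4,R \right)}\right) 8 J{\left(0 \right)} = \left(-9 + 4\right) 8 \left(-12\right) = \left(-5\right) 8 \left(-12\right) = \left(-40\right) \left(-12\right) = 480$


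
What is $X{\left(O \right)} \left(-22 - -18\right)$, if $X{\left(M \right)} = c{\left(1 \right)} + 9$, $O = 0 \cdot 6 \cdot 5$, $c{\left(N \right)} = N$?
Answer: $-40$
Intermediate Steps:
$O = 0$ ($O = 0 \cdot 5 = 0$)
$X{\left(M \right)} = 10$ ($X{\left(M \right)} = 1 + 9 = 10$)
$X{\left(O \right)} \left(-22 - -18\right) = 10 \left(-22 - -18\right) = 10 \left(-22 + 18\right) = 10 \left(-4\right) = -40$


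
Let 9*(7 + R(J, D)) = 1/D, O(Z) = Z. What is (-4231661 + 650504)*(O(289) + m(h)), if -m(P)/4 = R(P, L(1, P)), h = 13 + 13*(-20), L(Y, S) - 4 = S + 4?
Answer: -813962368249/717 ≈ -1.1352e+9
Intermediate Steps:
L(Y, S) = 8 + S (L(Y, S) = 4 + (S + 4) = 4 + (4 + S) = 8 + S)
h = -247 (h = 13 - 260 = -247)
R(J, D) = -7 + 1/(9*D)
m(P) = 28 - 4/(9*(8 + P)) (m(P) = -4*(-7 + 1/(9*(8 + P))) = 28 - 4/(9*(8 + P)))
(-4231661 + 650504)*(O(289) + m(h)) = (-4231661 + 650504)*(289 + 4*(503 + 63*(-247))/(9*(8 - 247))) = -3581157*(289 + (4/9)*(503 - 15561)/(-239)) = -3581157*(289 + (4/9)*(-1/239)*(-15058)) = -3581157*(289 + 60232/2151) = -3581157*681871/2151 = -813962368249/717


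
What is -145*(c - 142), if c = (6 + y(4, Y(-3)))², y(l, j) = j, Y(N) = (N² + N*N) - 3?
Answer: -43355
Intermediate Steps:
Y(N) = -3 + 2*N² (Y(N) = (N² + N²) - 3 = 2*N² - 3 = -3 + 2*N²)
c = 441 (c = (6 + (-3 + 2*(-3)²))² = (6 + (-3 + 2*9))² = (6 + (-3 + 18))² = (6 + 15)² = 21² = 441)
-145*(c - 142) = -145*(441 - 142) = -145*299 = -43355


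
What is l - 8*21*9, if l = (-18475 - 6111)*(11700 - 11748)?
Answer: 1178616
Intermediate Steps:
l = 1180128 (l = -24586*(-48) = 1180128)
l - 8*21*9 = 1180128 - 8*21*9 = 1180128 - 168*9 = 1180128 - 1512 = 1178616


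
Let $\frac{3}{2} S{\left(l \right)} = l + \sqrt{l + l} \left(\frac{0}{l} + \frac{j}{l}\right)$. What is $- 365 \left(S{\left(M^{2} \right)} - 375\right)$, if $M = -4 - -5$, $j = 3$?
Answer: $\frac{409895}{3} - 730 \sqrt{2} \approx 1.356 \cdot 10^{5}$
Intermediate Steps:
$M = 1$ ($M = -4 + 5 = 1$)
$S{\left(l \right)} = \frac{2 l}{3} + \frac{2 \sqrt{2}}{\sqrt{l}}$ ($S{\left(l \right)} = \frac{2 \left(l + \sqrt{l + l} \left(\frac{0}{l} + \frac{3}{l}\right)\right)}{3} = \frac{2 \left(l + \sqrt{2 l} \left(0 + \frac{3}{l}\right)\right)}{3} = \frac{2 \left(l + \sqrt{2} \sqrt{l} \frac{3}{l}\right)}{3} = \frac{2 \left(l + \frac{3 \sqrt{2}}{\sqrt{l}}\right)}{3} = \frac{2 l}{3} + \frac{2 \sqrt{2}}{\sqrt{l}}$)
$- 365 \left(S{\left(M^{2} \right)} - 375\right) = - 365 \left(\left(\frac{2 \cdot 1^{2}}{3} + 2 \sqrt{2} \frac{1}{\sqrt{1^{2}}}\right) - 375\right) = - 365 \left(\left(\frac{2}{3} \cdot 1 + 2 \sqrt{2} \frac{1}{\sqrt{1}}\right) - 375\right) = - 365 \left(\left(\frac{2}{3} + 2 \sqrt{2} \cdot 1\right) - 375\right) = - 365 \left(\left(\frac{2}{3} + 2 \sqrt{2}\right) - 375\right) = - 365 \left(- \frac{1123}{3} + 2 \sqrt{2}\right) = \frac{409895}{3} - 730 \sqrt{2}$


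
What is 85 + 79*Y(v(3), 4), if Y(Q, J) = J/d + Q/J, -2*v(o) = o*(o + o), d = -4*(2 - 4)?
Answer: -213/4 ≈ -53.250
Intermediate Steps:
d = 8 (d = -4*(-2) = 8)
v(o) = -o**2 (v(o) = -o*(o + o)/2 = -o*2*o/2 = -o**2)
Y(Q, J) = J/8 + Q/J
85 + 79*Y(v(3), 4) = 85 + 79*((1/8)*4 - 1*3**2/4) = 85 + 79*(1/2 - 1*9*(1/4)) = 85 + 79*(1/2 - 9*1/4) = 85 + 79*(1/2 - 9/4) = 85 + 79*(-7/4) = 85 - 553/4 = -213/4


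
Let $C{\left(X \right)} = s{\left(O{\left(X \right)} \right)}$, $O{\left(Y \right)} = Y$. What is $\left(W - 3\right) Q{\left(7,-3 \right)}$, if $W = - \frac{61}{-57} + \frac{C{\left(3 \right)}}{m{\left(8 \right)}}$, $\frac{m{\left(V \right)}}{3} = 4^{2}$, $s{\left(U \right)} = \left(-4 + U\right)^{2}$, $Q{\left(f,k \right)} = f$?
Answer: $- \frac{12187}{912} \approx -13.363$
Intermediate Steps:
$C{\left(X \right)} = \left(-4 + X\right)^{2}$
$m{\left(V \right)} = 48$ ($m{\left(V \right)} = 3 \cdot 4^{2} = 3 \cdot 16 = 48$)
$W = \frac{995}{912}$ ($W = - \frac{61}{-57} + \frac{\left(-4 + 3\right)^{2}}{48} = \left(-61\right) \left(- \frac{1}{57}\right) + \left(-1\right)^{2} \cdot \frac{1}{48} = \frac{61}{57} + 1 \cdot \frac{1}{48} = \frac{61}{57} + \frac{1}{48} = \frac{995}{912} \approx 1.091$)
$\left(W - 3\right) Q{\left(7,-3 \right)} = \left(\frac{995}{912} - 3\right) 7 = \left(- \frac{1741}{912}\right) 7 = - \frac{12187}{912}$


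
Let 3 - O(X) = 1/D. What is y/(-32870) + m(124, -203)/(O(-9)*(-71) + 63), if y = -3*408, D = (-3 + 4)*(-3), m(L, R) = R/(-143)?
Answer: 35586921/1224456805 ≈ 0.029063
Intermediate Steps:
m(L, R) = -R/143 (m(L, R) = R*(-1/143) = -R/143)
D = -3 (D = 1*(-3) = -3)
O(X) = 10/3 (O(X) = 3 - 1/(-3) = 3 - 1*(-1/3) = 3 + 1/3 = 10/3)
y = -1224
y/(-32870) + m(124, -203)/(O(-9)*(-71) + 63) = -1224/(-32870) + (-1/143*(-203))/((10/3)*(-71) + 63) = -1224*(-1/32870) + 203/(143*(-710/3 + 63)) = 612/16435 + 203/(143*(-521/3)) = 612/16435 + (203/143)*(-3/521) = 612/16435 - 609/74503 = 35586921/1224456805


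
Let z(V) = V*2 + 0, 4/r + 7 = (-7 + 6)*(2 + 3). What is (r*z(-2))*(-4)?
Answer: -16/3 ≈ -5.3333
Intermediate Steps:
r = -1/3 (r = 4/(-7 + (-7 + 6)*(2 + 3)) = 4/(-7 - 1*5) = 4/(-7 - 5) = 4/(-12) = 4*(-1/12) = -1/3 ≈ -0.33333)
z(V) = 2*V (z(V) = 2*V + 0 = 2*V)
(r*z(-2))*(-4) = -2*(-2)/3*(-4) = -1/3*(-4)*(-4) = (4/3)*(-4) = -16/3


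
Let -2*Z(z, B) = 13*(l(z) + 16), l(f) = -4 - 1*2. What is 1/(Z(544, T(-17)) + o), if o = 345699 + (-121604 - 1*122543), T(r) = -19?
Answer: 1/101487 ≈ 9.8535e-6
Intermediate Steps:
l(f) = -6 (l(f) = -4 - 2 = -6)
Z(z, B) = -65 (Z(z, B) = -13*(-6 + 16)/2 = -13*10/2 = -½*130 = -65)
o = 101552 (o = 345699 + (-121604 - 122543) = 345699 - 244147 = 101552)
1/(Z(544, T(-17)) + o) = 1/(-65 + 101552) = 1/101487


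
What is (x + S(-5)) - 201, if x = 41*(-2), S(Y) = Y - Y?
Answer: -283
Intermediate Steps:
S(Y) = 0
x = -82
(x + S(-5)) - 201 = (-82 + 0) - 201 = -82 - 201 = -283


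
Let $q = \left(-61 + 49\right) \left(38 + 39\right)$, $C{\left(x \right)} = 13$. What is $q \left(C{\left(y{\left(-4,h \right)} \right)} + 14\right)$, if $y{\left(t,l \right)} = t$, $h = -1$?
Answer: $-24948$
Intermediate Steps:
$q = -924$ ($q = \left(-12\right) 77 = -924$)
$q \left(C{\left(y{\left(-4,h \right)} \right)} + 14\right) = - 924 \left(13 + 14\right) = \left(-924\right) 27 = -24948$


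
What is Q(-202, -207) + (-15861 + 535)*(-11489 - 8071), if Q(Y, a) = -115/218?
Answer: 65351289965/218 ≈ 2.9978e+8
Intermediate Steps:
Q(Y, a) = -115/218 (Q(Y, a) = -115*1/218 = -115/218)
Q(-202, -207) + (-15861 + 535)*(-11489 - 8071) = -115/218 + (-15861 + 535)*(-11489 - 8071) = -115/218 - 15326*(-19560) = -115/218 + 299776560 = 65351289965/218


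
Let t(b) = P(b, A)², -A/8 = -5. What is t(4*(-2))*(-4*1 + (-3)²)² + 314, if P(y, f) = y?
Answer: 1914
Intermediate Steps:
A = 40 (A = -8*(-5) = 40)
t(b) = b²
t(4*(-2))*(-4*1 + (-3)²)² + 314 = (4*(-2))²*(-4*1 + (-3)²)² + 314 = (-8)²*(-4 + 9)² + 314 = 64*5² + 314 = 64*25 + 314 = 1600 + 314 = 1914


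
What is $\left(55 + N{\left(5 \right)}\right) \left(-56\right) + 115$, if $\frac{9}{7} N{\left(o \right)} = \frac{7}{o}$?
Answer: $- \frac{136169}{45} \approx -3026.0$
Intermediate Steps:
$N{\left(o \right)} = \frac{49}{9 o}$ ($N{\left(o \right)} = \frac{7 \frac{7}{o}}{9} = \frac{49}{9 o}$)
$\left(55 + N{\left(5 \right)}\right) \left(-56\right) + 115 = \left(55 + \frac{49}{9 \cdot 5}\right) \left(-56\right) + 115 = \left(55 + \frac{49}{9} \cdot \frac{1}{5}\right) \left(-56\right) + 115 = \left(55 + \frac{49}{45}\right) \left(-56\right) + 115 = \frac{2524}{45} \left(-56\right) + 115 = - \frac{141344}{45} + 115 = - \frac{136169}{45}$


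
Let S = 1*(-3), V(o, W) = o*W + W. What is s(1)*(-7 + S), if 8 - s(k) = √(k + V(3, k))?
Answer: -80 + 10*√5 ≈ -57.639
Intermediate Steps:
V(o, W) = W + W*o (V(o, W) = W*o + W = W + W*o)
s(k) = 8 - √5*√k (s(k) = 8 - √(k + k*(1 + 3)) = 8 - √(k + k*4) = 8 - √(k + 4*k) = 8 - √(5*k) = 8 - √5*√k)
S = -3
s(1)*(-7 + S) = (8 - √5*√1)*(-7 - 3) = (8 - 1*√5*1)*(-10) = (8 - √5)*(-10) = -80 + 10*√5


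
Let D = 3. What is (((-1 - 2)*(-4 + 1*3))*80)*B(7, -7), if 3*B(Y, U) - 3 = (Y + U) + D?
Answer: 480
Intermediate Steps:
B(Y, U) = 2 + U/3 + Y/3 (B(Y, U) = 1 + ((Y + U) + 3)/3 = 1 + ((U + Y) + 3)/3 = 1 + (3 + U + Y)/3 = 1 + (1 + U/3 + Y/3) = 2 + U/3 + Y/3)
(((-1 - 2)*(-4 + 1*3))*80)*B(7, -7) = (((-1 - 2)*(-4 + 1*3))*80)*(2 + (⅓)*(-7) + (⅓)*7) = (-3*(-4 + 3)*80)*(2 - 7/3 + 7/3) = (-3*(-1)*80)*2 = (3*80)*2 = 240*2 = 480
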